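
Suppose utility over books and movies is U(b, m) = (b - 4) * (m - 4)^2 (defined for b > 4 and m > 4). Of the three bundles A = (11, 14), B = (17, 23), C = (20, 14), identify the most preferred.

Bundle B

Evaluate utility at each bundle:
U(A) = 700.
U(B) = 4693.
U(C) = 1600.
Highest utility is B, so B ≻ C ≻ A.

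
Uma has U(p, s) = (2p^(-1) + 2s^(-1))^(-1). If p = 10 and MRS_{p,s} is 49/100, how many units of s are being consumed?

For CES with ρ = -1, MRS = (s/p)^2.
Setting (s/10)^2 = 49/100 gives s/10 = 0.7 and s = 7.

s = 7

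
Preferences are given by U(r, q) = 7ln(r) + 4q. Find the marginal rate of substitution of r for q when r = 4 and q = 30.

MRS = 7/16

MU_r = 7/r, MU_q = 4.
MRS = 7/r ÷ 4.
At (4, 30): MRS = 7/16.
That is, one extra unit of r is worth 7/16 units of q at the margin.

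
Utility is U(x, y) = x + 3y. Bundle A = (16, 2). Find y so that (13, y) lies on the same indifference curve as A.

y = 3

U(16, 2) = 22.
Set U(13, y) = 22 and solve.
13 + 3y = 22 ⇒ 3y = 9 ⇒ y = 3.
Check: U(13, 3) = 22.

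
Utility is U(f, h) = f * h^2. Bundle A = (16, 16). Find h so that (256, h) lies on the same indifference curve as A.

U(16, 16) = 4096.
Set U(256, h) = 4096 and solve.
With f = 256: h^2 = 4096/256 = 16; taking the square root, h = 4.
Check: U(256, 4) = 4096.

h = 4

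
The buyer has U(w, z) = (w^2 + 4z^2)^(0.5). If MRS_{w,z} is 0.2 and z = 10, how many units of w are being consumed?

w = 8

For CES with ρ = 2, MRS = (1/4)·(z/w)^(-1).
Setting (1/4)·(10/w)^(-1) = 0.2 gives (10/w)^(-1) = 0.8, so 10/w = 1.25 and w = 8.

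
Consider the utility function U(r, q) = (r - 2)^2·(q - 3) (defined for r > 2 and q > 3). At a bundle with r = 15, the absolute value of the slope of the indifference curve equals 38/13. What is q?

MU_r = 2·(r−2)·(q−3), MU_q = (r−2)^2.
MRS = (2/1)·(q−3)/(r−2).
Substitute r = 15: MRS = (q − 3)/6.5. Setting this equal to 38/13 gives q − 3 = (38/13)·6.5 = 19, so q = 22.

q = 22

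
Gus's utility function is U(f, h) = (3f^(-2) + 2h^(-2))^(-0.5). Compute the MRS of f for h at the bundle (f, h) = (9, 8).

MRS = 256/243

For CES with ρ = -2, MRS = (3/2)·(h/f)^3.
At (9, 8): MRS = 256/243.
So at (9, 8) the consumer would give up 256/243 units of h for one more unit of f.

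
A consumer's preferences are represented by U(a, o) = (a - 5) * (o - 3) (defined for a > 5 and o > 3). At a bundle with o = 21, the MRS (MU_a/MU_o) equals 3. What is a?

a = 11

MU_a = (o−3), MU_o = (a−5).
MRS = (o−3)/(a−5).
Substitute o = 21: MRS = 18/(a − 5). Setting this equal to 3 gives a − 5 = 18/3 = 6, so a = 11.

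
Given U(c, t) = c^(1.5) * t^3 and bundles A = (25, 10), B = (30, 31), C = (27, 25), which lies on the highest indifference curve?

Evaluate utility at each bundle:
U(A) = 125000.000.
U(B) = 4895160.813.
U(C) = 2192126.803.
Highest utility is B, so B ≻ C ≻ A.

Bundle B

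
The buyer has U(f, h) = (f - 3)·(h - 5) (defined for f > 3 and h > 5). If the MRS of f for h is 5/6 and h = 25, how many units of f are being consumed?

f = 27

MU_f = (h−5), MU_h = (f−3).
MRS = (h−5)/(f−3).
Substitute h = 25: MRS = 20/(f − 3). Setting this equal to 5/6 gives f − 3 = 20/(5/6) = 24, so f = 27.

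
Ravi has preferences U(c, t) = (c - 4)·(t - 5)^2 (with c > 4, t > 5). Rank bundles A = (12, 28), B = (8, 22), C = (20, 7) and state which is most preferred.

Bundle A

Evaluate utility at each bundle:
U(A) = 4232.
U(B) = 1156.
U(C) = 64.
Highest utility is A, so A ≻ B ≻ C.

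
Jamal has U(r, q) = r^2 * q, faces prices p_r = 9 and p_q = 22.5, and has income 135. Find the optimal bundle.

MU_r = 2·r·q and MU_q = r^2.
MRS = MU_r/MU_q = (2/1)·q/r.
Tangency: set MRS = p_r/p_q = 9/22.5 = 0.4.
So (2/1)·q/r = 0.4, i.e. q = 0.2·r.
Substitute into the budget 9·r + 22.5·q = 135: 13.5·r = 135, so r* = 10.
Then q* = 0.2·10 = 2.

r* = 10, q* = 2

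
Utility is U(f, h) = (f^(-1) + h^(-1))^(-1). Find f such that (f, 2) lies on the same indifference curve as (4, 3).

U depends on (f, h) only through S = f^(-1) + h^(-1), so equal utility means equal S. At (4, 3): S = 7/12.
With h = 2: 2^(-1) = 0.5, so f^(-1) = 7/12 − 0.5 = 1/12.
Hence f = 1/(1/12) = 12.
Check: U(12, 2) = 1.7143.

f = 12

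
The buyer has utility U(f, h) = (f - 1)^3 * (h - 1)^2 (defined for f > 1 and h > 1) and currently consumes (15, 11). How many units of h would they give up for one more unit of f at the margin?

MRS = 15/14

MU_f = 3·(f−1)^2·(h−1)^2, MU_h = 2·(f−1)^3·(h−1).
MRS = (3/2)·(h−1)/(f−1).
At (15, 11): MRS = 15/14.
That is, one extra unit of f is worth 15/14 units of h at the margin.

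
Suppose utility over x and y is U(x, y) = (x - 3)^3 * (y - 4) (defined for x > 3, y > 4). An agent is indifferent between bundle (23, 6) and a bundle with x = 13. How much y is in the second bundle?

U(23, 6) = 16000.
Set U(13, y) = 16000 and solve.
With x = 13: (13 − 3)^3 = 1000, so (y − 4) = 16000/1000 = 16.
So y = 4 + 16 = 20.
Check: U(13, 20) = 16000.

y = 20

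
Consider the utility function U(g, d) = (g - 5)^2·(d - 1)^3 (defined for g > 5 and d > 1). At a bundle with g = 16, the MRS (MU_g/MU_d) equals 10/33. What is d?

d = 6

MU_g = 2·(g−5)·(d−1)^3, MU_d = 3·(g−5)^2·(d−1)^2.
MRS = (2/3)·(d−1)/(g−5).
Substitute g = 16: MRS = (d − 1)/16.5. Setting this equal to 10/33 gives d − 1 = (10/33)·16.5 = 5, so d = 6.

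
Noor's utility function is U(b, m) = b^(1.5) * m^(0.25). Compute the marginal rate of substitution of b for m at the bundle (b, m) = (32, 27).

MRS = 81/16

MU_b = 1.5·√b·m^(0.25) and MU_m = 0.25·b^(1.5)·m^(-0.75).
MRS = MU_b/MU_m = (6)·m/b.
At (32, 27): MRS = 81/16.
The indifference curve has slope −81/16 at this bundle.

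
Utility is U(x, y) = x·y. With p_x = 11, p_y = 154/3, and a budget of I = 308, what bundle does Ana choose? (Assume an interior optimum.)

MU_x = y and MU_y = x.
MRS = MU_x/MU_y = y/x.
Tangency: set MRS = p_x/p_y = 11/(154/3) = 3/14.
So y/x = 3/14, i.e. y = (3/14)·x.
Substitute into the budget 11·x + (154/3)·y = 308: 22·x = 308, so x* = 14.
Then y* = (3/14)·14 = 3.

x* = 14, y* = 3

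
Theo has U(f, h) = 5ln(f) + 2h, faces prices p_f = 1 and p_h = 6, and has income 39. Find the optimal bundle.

MU_f = 5/f, MU_h = 2.
MRS = 5/f ÷ 2.
Tangency: set MRS = p_f/p_h = 1/6.
MRS depends only on f: 2.5/f = 1/6 ⇒ f* = 2.5/(1/6) = 15.
From the budget, 6·h = 39 − 1·15 = 24, so h* = 4.

f* = 15, h* = 4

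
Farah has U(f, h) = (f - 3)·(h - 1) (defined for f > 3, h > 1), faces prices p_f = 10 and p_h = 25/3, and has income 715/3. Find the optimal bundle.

f* = 13, h* = 13

MU_f = (h−1), MU_h = (f−3).
MRS = (h−1)/(f−3).
Tangency: set MRS = p_f/p_h = 10/(25/3) = 1.2.
So (h − 1)/(f − 3) = 1.2, i.e. (h − 1) = 1.2·(f − 3).
Rewrite the budget in excess-of-subsistence terms: 10·(f − 3) + (25/3)·(h − 1) = 715/3 − 10·3 − (25/3)·1 = 200.
Substituting, 20·(f − 3) = 200, so f − 3 = 10 and f* = 13.
Then h − 1 = 1.2·10 = 12, so h* = 13.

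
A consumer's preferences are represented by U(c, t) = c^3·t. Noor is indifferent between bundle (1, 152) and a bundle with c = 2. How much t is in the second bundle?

t = 19

U(1, 152) = 152.
Set U(2, t) = 152 and solve.
With c = 2: 2^3 = 8, so t = 152/8 = 19.
Check: U(2, 19) = 152.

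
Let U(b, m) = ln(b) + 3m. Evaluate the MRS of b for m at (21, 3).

MRS = 1/63

MU_b = 1/b, MU_m = 3.
MRS = 1/b ÷ 3.
At (21, 3): MRS = 1/63.
The indifference curve has slope −1/63 at this bundle.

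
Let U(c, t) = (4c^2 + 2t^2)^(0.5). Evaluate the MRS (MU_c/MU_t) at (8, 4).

For CES with ρ = 2, MRS = (4/2)·(t/c)^(-1).
At (8, 4): MRS = 4.
That is, one extra unit of c is worth 4 units of t at the margin.

MRS = 4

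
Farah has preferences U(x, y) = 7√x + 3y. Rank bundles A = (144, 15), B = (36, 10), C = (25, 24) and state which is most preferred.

Evaluate utility at each bundle:
U(A) = 129.000.
U(B) = 72.000.
U(C) = 107.000.
Highest utility is A, so A ≻ C ≻ B.

Bundle A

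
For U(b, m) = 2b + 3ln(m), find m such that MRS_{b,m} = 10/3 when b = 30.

MU_b = 2, MU_m = 3/m.
MRS = 2 ÷ (3/m).
MRS depends only on m: (2/3)·m = 10/3 ⇒ m = (10/3)/(2/3) = 5.

m = 5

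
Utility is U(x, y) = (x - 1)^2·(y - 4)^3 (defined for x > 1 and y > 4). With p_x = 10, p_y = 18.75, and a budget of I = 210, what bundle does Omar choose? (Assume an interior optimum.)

x* = 6, y* = 8

MU_x = 2·(x−1)·(y−4)^3, MU_y = 3·(x−1)^2·(y−4)^2.
MRS = (2/3)·(y−4)/(x−1).
Tangency: set MRS = p_x/p_y = 10/18.75 = 8/15.
So (2/3)·(y − 4)/(x − 1) = 8/15, i.e. (y − 4) = 0.8·(x − 1).
Rewrite the budget in excess-of-subsistence terms: 10·(x − 1) + 18.75·(y − 4) = 210 − 10·1 − 18.75·4 = 125.
Substituting, 25·(x − 1) = 125, so x − 1 = 5 and x* = 6.
Then y − 4 = 0.8·5 = 4, so y* = 8.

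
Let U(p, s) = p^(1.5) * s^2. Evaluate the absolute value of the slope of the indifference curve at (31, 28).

MRS = 21/31

MU_p = 1.5·√p·s^2 and MU_s = 2·p^(1.5)·s.
MRS = MU_p/MU_s = (0.75)·s/p.
At (31, 28): MRS = 21/31.
That is, one extra unit of p is worth 21/31 units of s at the margin.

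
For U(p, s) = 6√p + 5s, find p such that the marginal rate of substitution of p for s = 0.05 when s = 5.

p = 144

MU_p = 6/(2√p), MU_s = 5.
MRS = 6/(2√p) ÷ 5.
MRS depends only on p: 0.6/√p = 0.05 ⇒ √p = 0.6/0.05 = 12 ⇒ p = 144.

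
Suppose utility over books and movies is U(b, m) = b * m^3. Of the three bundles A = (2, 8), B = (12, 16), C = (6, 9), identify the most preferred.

Bundle B

Evaluate utility at each bundle:
U(A) = 1024.
U(B) = 49152.
U(C) = 4374.
Highest utility is B, so B ≻ C ≻ A.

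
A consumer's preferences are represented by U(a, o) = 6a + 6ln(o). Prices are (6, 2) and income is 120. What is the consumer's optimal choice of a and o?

MU_a = 6, MU_o = 6/o.
MRS = 6 ÷ (6/o).
Tangency: set MRS = p_a/p_o = 6/2 = 3.
MRS depends only on o: o = 3 ⇒ o* = 3.
From the budget, 6·a = 120 − 2·3 = 114, so a* = 19.

a* = 19, o* = 3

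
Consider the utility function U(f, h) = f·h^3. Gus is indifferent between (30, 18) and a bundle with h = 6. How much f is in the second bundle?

U(30, 18) = 174960.
Set U(f, 6) = 174960 and solve.
With h = 6: 6^3 = 216, so f = 174960/216 = 810.
Check: U(810, 6) = 174960.

f = 810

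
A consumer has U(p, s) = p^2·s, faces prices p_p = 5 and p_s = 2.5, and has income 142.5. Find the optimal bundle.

p* = 19, s* = 19

MU_p = 2·p·s and MU_s = p^2.
MRS = MU_p/MU_s = (2/1)·s/p.
Tangency: set MRS = p_p/p_s = 5/2.5 = 2.
So (2/1)·s/p = 2, i.e. s = p.
Substitute into the budget 5·p + 2.5·s = 142.5: 7.5·p = 142.5, so p* = 19.
Then s* = 19.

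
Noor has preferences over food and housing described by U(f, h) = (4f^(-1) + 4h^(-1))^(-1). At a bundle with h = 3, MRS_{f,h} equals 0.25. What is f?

For CES with ρ = -1, MRS = (h/f)^2.
Setting (3/f)^2 = 0.25 gives 3/f = 0.5 and f = 6.

f = 6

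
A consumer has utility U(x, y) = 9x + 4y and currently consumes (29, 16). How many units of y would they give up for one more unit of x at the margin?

MRS = 2.25

MU_x = 9, MU_y = 4, so MRS = 9/4 = 2.25 at every bundle.
At (29, 16): MRS = 2.25.
That is, one extra unit of x is worth 2.25 units of y at the margin.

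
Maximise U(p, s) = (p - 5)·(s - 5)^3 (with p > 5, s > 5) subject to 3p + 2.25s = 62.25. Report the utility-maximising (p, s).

p* = 8, s* = 17

MU_p = (s−5)^3, MU_s = 3·(p−5)·(s−5)^2.
MRS = (1/3)·(s−5)/(p−5).
Tangency: set MRS = p_p/p_s = 3/2.25 = 4/3.
So (1/3)·(s − 5)/(p − 5) = 4/3, i.e. (s − 5) = 4·(p − 5).
Rewrite the budget in excess-of-subsistence terms: 3·(p − 5) + 2.25·(s − 5) = 62.25 − 3·5 − 2.25·5 = 36.
Substituting, 12·(p − 5) = 36, so p − 5 = 3 and p* = 8.
Then s − 5 = 4·3 = 12, so s* = 17.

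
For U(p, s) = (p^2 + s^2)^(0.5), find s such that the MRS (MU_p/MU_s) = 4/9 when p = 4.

s = 9

For CES with ρ = 2, MRS = (s/p)^(-1).
Setting (s/4)^(-1) = 4/9 gives s/4 = 2.25 and s = 9.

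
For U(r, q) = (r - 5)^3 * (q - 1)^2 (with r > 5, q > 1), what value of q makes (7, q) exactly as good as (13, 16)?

U(13, 16) = 115200.
Set U(7, q) = 115200 and solve.
With r = 7: (7 − 5)^3 = 8, so (q − 1)^2 = 115200/8 = 14400.
Taking the square root (with q > 1): q − 1 = 120, so q = 121.
Check: U(7, 121) = 115200.

q = 121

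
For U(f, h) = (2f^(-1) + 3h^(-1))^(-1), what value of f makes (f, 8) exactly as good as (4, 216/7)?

U depends on (f, h) only through S = 2f^(-1) + 3h^(-1), so equal utility means equal S. At (4, 216/7): S = 43/72.
With h = 8: 3·8^(-1) = 0.375, so 2f^(-1) = 43/72 − 0.375 = 2/9, i.e. f^(-1) = 1/9.
Hence f = 1/(1/9) = 9.
Check: U(9, 8) = 1.6744.

f = 9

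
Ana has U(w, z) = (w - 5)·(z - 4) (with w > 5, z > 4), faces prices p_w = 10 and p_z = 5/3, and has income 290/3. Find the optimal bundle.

w* = 7, z* = 16

MU_w = (z−4), MU_z = (w−5).
MRS = (z−4)/(w−5).
Tangency: set MRS = p_w/p_z = 10/(5/3) = 6.
So (z − 4)/(w − 5) = 6, i.e. (z − 4) = 6·(w − 5).
Rewrite the budget in excess-of-subsistence terms: 10·(w − 5) + (5/3)·(z − 4) = 290/3 − 10·5 − (5/3)·4 = 40.
Substituting, 20·(w − 5) = 40, so w − 5 = 2 and w* = 7.
Then z − 4 = 6·2 = 12, so z* = 16.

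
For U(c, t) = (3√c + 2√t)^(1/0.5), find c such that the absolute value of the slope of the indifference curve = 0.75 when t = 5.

c = 20

For CES with ρ = 0.5, MRS = (3/2)·√(t/c).
Setting (3/2)·√(5/c) = 0.75 gives √(5/c) = 0.5, so 5/c = 0.25 and c = 20.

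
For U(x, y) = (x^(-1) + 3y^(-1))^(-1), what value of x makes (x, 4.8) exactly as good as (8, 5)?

x = 10

U depends on (x, y) only through S = x^(-1) + 3y^(-1), so equal utility means equal S. At (8, 5): S = 29/40.
With y = 4.8: 3·4.8^(-1) = 0.625, so x^(-1) = 29/40 − 0.625 = 0.1.
Hence x = 1/0.1 = 10.
Check: U(10, 4.8) = 1.3793.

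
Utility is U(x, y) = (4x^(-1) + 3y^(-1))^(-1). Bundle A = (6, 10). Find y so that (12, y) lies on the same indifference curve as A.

y = 90/19

U depends on (x, y) only through S = 4x^(-1) + 3y^(-1), so equal utility means equal S. At (6, 10): S = 29/30.
With x = 12: 4·12^(-1) = 1/3, so 3y^(-1) = 29/30 − 1/3 = 19/30, i.e. y^(-1) = 19/90.
Hence y = 1/(19/90) = 90/19.
Check: U(12, 90/19) = 1.0345.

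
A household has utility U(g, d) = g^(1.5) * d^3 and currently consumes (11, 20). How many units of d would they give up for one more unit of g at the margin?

MU_g = 1.5·√g·d^3 and MU_d = 3·g^(1.5)·d^2.
MRS = MU_g/MU_d = (0.5)·d/g.
At (11, 20): MRS = 10/11.
That is, one extra unit of g is worth 10/11 units of d at the margin.

MRS = 10/11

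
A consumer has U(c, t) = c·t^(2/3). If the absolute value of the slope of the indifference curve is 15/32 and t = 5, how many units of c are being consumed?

c = 16

MU_c = t^(2/3) and MU_t = 2/3·c·t^(-1/3).
MRS = MU_c/MU_t = (1.5)·t/c.
Substitute t = 5: MRS = 7.5/c. Setting 7.5/c = 15/32 gives c = 7.5/(15/32) = 16.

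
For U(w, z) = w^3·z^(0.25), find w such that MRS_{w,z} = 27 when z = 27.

MU_w = 3·w^2·z^(0.25) and MU_z = 0.25·w^3·z^(-0.75).
MRS = MU_w/MU_z = (12)·z/w.
Substitute z = 27: MRS = 324/w. Setting 324/w = 27 gives w = 324/27 = 12.

w = 12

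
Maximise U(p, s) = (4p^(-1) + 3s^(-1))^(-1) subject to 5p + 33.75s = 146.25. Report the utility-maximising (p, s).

p* = 9, s* = 3

For CES with ρ = -1, MRS = (4/3)·(s/p)^2.
Tangency: set MRS = p_p/p_s = 5/33.75 = 4/27.
So (s/p)^2 = 1/9; taking the square root, s/p = 1/3, i.e. s = (1/3)·p.
Substitute into the budget 5·p + 33.75·s = 146.25: 16.25·p = 146.25, so p* = 9 and s* = (1/3)·9 = 3.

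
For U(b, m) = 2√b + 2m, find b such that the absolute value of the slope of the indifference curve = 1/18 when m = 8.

MU_b = 2/(2√b), MU_m = 2.
MRS = 2/(2√b) ÷ 2.
MRS depends only on b: 0.5/√b = 1/18 ⇒ √b = 0.5/(1/18) = 9 ⇒ b = 81.

b = 81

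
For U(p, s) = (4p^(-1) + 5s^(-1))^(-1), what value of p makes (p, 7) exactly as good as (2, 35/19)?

p = 1

U depends on (p, s) only through S = 4p^(-1) + 5s^(-1), so equal utility means equal S. At (2, 35/19): S = 33/7.
With s = 7: 5·7^(-1) = 5/7, so 4p^(-1) = 33/7 − 5/7 = 4, i.e. p^(-1) = 1.
Hence p = 1/1 = 1.
Check: U(1, 7) = 0.2121.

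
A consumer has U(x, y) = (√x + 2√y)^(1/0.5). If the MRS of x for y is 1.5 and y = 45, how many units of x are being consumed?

x = 5

For CES with ρ = 0.5, MRS = (1/2)·√(y/x).
Setting (1/2)·√(45/x) = 1.5 gives √(45/x) = 3, so 45/x = 9 and x = 5.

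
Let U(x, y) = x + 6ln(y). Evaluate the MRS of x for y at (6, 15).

MRS = 2.5

MU_x = 1, MU_y = 6/y.
MRS = 1 ÷ (6/y).
At (6, 15): MRS = 2.5.
That is, one extra unit of x is worth 2.5 units of y at the margin.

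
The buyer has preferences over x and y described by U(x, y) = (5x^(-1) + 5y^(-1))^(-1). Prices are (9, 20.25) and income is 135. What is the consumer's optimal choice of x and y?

x* = 6, y* = 4

For CES with ρ = -1, MRS = (y/x)^2.
Tangency: set MRS = p_x/p_y = 9/20.25 = 4/9.
So (y/x)^2 = 4/9; taking the square root, y/x = 2/3, i.e. y = (2/3)·x.
Substitute into the budget 9·x + 20.25·y = 135: 22.5·x = 135, so x* = 6 and y* = (2/3)·6 = 4.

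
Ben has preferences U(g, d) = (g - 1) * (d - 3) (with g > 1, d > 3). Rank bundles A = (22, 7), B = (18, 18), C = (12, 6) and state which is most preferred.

Evaluate utility at each bundle:
U(A) = 84.
U(B) = 255.
U(C) = 33.
Highest utility is B, so B ≻ A ≻ C.

Bundle B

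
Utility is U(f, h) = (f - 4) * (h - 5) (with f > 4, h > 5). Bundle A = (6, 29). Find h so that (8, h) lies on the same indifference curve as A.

U(6, 29) = 48.
Set U(8, h) = 48 and solve.
With f = 8: (8 − 4) = 4, so (h − 5) = 48/4 = 12.
So h = 5 + 12 = 17.
Check: U(8, 17) = 48.

h = 17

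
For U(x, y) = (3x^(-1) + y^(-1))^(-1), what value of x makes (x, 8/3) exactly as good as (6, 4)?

x = 8

U depends on (x, y) only through S = 3x^(-1) + y^(-1), so equal utility means equal S. At (6, 4): S = 0.75.
With y = 8/3: (8/3)^(-1) = 0.375, so 3x^(-1) = 0.75 − 0.375 = 0.375, i.e. x^(-1) = 0.125.
Hence x = 1/0.125 = 8.
Check: U(8, 8/3) = 1.3333.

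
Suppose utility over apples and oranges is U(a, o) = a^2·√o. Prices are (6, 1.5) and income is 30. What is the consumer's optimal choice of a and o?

a* = 4, o* = 4

MU_a = 2·a·√o and MU_o = 0.5·a^2·o^(-0.5).
MRS = MU_a/MU_o = (4)·o/a.
Tangency: set MRS = p_a/p_o = 6/1.5 = 4.
So (4)·o/a = 4, i.e. o = a.
Substitute into the budget 6·a + 1.5·o = 30: 7.5·a = 30, so a* = 4.
Then o* = 4.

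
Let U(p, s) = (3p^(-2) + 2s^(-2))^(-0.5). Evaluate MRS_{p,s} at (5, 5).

For CES with ρ = -2, MRS = (3/2)·(s/p)^3.
At (5, 5): MRS = 1.5.
That is, one extra unit of p is worth 1.5 units of s at the margin.

MRS = 1.5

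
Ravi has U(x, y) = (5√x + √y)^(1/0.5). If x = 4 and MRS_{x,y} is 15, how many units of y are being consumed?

For CES with ρ = 0.5, MRS = (5/1)·√(y/x).
Setting (5/1)·√(y/4) = 15 gives √(y/4) = 3, so y/4 = 9 and y = 36.

y = 36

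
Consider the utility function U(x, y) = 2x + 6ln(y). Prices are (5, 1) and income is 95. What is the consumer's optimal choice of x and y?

MU_x = 2, MU_y = 6/y.
MRS = 2 ÷ (6/y).
Tangency: set MRS = p_x/p_y = 5/1 = 5.
MRS depends only on y: (1/3)·y = 5 ⇒ y* = 5/(1/3) = 15.
From the budget, 5·x = 95 − 1·15 = 80, so x* = 16.

x* = 16, y* = 15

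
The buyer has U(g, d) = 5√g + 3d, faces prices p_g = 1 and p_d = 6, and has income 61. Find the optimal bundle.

g* = 25, d* = 6

MU_g = 5/(2√g), MU_d = 3.
MRS = 5/(2√g) ÷ 3.
Tangency: set MRS = p_g/p_d = 1/6.
MRS depends only on g: (5/6)/√g = 1/6 ⇒ √g = (5/6)/(1/6) = 5 ⇒ g* = 25.
From the budget, 6·d = 61 − 1·25 = 36, so d* = 6.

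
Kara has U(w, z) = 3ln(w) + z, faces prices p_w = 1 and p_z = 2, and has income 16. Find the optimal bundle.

w* = 6, z* = 5

MU_w = 3/w, MU_z = 1.
MRS = 3/w ÷ 1.
Tangency: set MRS = p_w/p_z = 1/2 = 0.5.
MRS depends only on w: 3/w = 0.5 ⇒ w* = 3/0.5 = 6.
From the budget, 2·z = 16 − 1·6 = 10, so z* = 5.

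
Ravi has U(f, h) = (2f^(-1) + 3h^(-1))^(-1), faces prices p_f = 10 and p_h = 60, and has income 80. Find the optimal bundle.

For CES with ρ = -1, MRS = (2/3)·(h/f)^2.
Tangency: set MRS = p_f/p_h = 10/60 = 1/6.
So (h/f)^2 = 0.25; taking the square root, h/f = 0.5, i.e. h = 0.5·f.
Substitute into the budget 10·f + 60·h = 80: 40·f = 80, so f* = 2 and h* = 0.5·2 = 1.

f* = 2, h* = 1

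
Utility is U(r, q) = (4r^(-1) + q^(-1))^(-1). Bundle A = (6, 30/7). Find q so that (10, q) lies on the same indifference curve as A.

q = 2

U depends on (r, q) only through S = 4r^(-1) + q^(-1), so equal utility means equal S. At (6, 30/7): S = 0.9.
With r = 10: 4·10^(-1) = 0.4, so q^(-1) = 0.9 − 0.4 = 0.5.
Hence q = 1/0.5 = 2.
Check: U(10, 2) = 1.1111.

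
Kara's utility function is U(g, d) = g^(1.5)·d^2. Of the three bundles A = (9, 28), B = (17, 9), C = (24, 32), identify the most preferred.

Bundle C

Evaluate utility at each bundle:
U(A) = 21168.000.
U(B) = 5677.516.
U(C) = 120397.320.
Highest utility is C, so C ≻ A ≻ B.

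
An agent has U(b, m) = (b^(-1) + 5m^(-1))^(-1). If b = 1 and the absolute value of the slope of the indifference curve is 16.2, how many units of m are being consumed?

For CES with ρ = -1, MRS = (1/5)·(m/b)^2.
Setting (1/5)·(m/1)^2 = 16.2 gives (m/1)^2 = 81, so m/1 = 9 and m = 9.

m = 9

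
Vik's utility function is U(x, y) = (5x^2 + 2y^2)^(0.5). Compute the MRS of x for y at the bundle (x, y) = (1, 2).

For CES with ρ = 2, MRS = (5/2)·(y/x)^(-1).
At (1, 2): MRS = 1.25.
The indifference curve has slope −1.25 at this bundle.

MRS = 1.25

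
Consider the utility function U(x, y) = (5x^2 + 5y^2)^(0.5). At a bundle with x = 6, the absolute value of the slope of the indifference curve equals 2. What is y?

y = 3

For CES with ρ = 2, MRS = (y/x)^(-1).
Setting (y/6)^(-1) = 2 gives y/6 = 0.5 and y = 3.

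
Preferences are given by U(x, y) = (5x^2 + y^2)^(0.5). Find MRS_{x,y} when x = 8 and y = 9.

For CES with ρ = 2, MRS = (5/1)·(y/x)^(-1).
At (8, 9): MRS = 40/9.
The indifference curve has slope −40/9 at this bundle.

MRS = 40/9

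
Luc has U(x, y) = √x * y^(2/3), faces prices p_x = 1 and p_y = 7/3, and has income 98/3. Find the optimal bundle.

x* = 14, y* = 8

MU_x = 0.5·x^(-0.5)·y^(2/3) and MU_y = 2/3·√x·y^(-1/3).
MRS = MU_x/MU_y = (0.75)·y/x.
Tangency: set MRS = p_x/p_y = 1/(7/3) = 3/7.
So (0.75)·y/x = 3/7, i.e. y = (4/7)·x.
Substitute into the budget 1·x + (7/3)·y = 98/3: (7/3)·x = 98/3, so x* = 14.
Then y* = (4/7)·14 = 8.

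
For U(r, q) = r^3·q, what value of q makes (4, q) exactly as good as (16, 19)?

q = 1216

U(16, 19) = 77824.
Set U(4, q) = 77824 and solve.
With r = 4: 4^3 = 64, so q = 77824/64 = 1216.
Check: U(4, 1216) = 77824.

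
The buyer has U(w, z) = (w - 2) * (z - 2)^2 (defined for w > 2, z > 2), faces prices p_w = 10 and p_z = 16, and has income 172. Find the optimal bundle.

MU_w = (z−2)^2, MU_z = 2·(w−2)·(z−2).
MRS = (1/2)·(z−2)/(w−2).
Tangency: set MRS = p_w/p_z = 10/16 = 0.625.
So (1/2)·(z − 2)/(w − 2) = 0.625, i.e. (z − 2) = 1.25·(w − 2).
Rewrite the budget in excess-of-subsistence terms: 10·(w − 2) + 16·(z − 2) = 172 − 10·2 − 16·2 = 120.
Substituting, 30·(w − 2) = 120, so w − 2 = 4 and w* = 6.
Then z − 2 = 1.25·4 = 5, so z* = 7.

w* = 6, z* = 7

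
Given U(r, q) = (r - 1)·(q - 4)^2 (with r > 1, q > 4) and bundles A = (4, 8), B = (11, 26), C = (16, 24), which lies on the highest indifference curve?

Bundle C

Evaluate utility at each bundle:
U(A) = 48.
U(B) = 4840.
U(C) = 6000.
Highest utility is C, so C ≻ B ≻ A.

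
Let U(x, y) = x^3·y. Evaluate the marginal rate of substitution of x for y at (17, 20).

MU_x = 3·x^2·y and MU_y = x^3.
MRS = MU_x/MU_y = (3/1)·y/x.
At (17, 20): MRS = 60/17.
So at (17, 20) the consumer would give up 60/17 units of y for one more unit of x.

MRS = 60/17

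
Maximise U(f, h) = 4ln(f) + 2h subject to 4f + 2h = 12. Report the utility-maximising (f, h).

f* = 1, h* = 4

MU_f = 4/f, MU_h = 2.
MRS = 4/f ÷ 2.
Tangency: set MRS = p_f/p_h = 4/2 = 2.
MRS depends only on f: 2/f = 2 ⇒ f* = 2/2 = 1.
From the budget, 2·h = 12 − 4·1 = 8, so h* = 4.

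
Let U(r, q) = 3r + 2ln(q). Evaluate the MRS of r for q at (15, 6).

MU_r = 3, MU_q = 2/q.
MRS = 3 ÷ (2/q).
At (15, 6): MRS = 9.
The indifference curve has slope −9 at this bundle.

MRS = 9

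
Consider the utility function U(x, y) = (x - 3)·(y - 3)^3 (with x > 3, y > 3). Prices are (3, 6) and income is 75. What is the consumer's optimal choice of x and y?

x* = 7, y* = 9

MU_x = (y−3)^3, MU_y = 3·(x−3)·(y−3)^2.
MRS = (1/3)·(y−3)/(x−3).
Tangency: set MRS = p_x/p_y = 3/6 = 0.5.
So (1/3)·(y − 3)/(x − 3) = 0.5, i.e. (y − 3) = 1.5·(x − 3).
Rewrite the budget in excess-of-subsistence terms: 3·(x − 3) + 6·(y − 3) = 75 − 3·3 − 6·3 = 48.
Substituting, 12·(x − 3) = 48, so x − 3 = 4 and x* = 7.
Then y − 3 = 1.5·4 = 6, so y* = 9.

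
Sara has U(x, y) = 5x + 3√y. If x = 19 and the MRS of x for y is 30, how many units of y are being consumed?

MU_x = 5, MU_y = 3/(2√y).
MRS = 5 ÷ (3/(2√y)).
MRS depends only on y: (10/3)·√y = 30 ⇒ √y = 30/(10/3) = 9 ⇒ y = 81.

y = 81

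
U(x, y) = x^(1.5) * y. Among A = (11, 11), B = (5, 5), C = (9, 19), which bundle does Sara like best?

Bundle C

Evaluate utility at each bundle:
U(A) = 401.312.
U(B) = 55.902.
U(C) = 513.000.
Highest utility is C, so C ≻ A ≻ B.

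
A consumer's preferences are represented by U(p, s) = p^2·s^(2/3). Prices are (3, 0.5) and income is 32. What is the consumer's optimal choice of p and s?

MU_p = 2·p·s^(2/3) and MU_s = 2/3·p^2·s^(-1/3).
MRS = MU_p/MU_s = (3)·s/p.
Tangency: set MRS = p_p/p_s = 3/0.5 = 6.
So (3)·s/p = 6, i.e. s = 2·p.
Substitute into the budget 3·p + 0.5·s = 32: 4·p = 32, so p* = 8.
Then s* = 2·8 = 16.

p* = 8, s* = 16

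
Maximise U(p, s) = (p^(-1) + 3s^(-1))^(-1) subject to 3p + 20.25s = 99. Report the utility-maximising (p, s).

p* = 6, s* = 4

For CES with ρ = -1, MRS = (1/3)·(s/p)^2.
Tangency: set MRS = p_p/p_s = 3/20.25 = 4/27.
So (s/p)^2 = 4/9; taking the square root, s/p = 2/3, i.e. s = (2/3)·p.
Substitute into the budget 3·p + 20.25·s = 99: 16.5·p = 99, so p* = 6 and s* = (2/3)·6 = 4.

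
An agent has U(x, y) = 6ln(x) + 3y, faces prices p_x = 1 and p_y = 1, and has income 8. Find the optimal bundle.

MU_x = 6/x, MU_y = 3.
MRS = 6/x ÷ 3.
Tangency: set MRS = p_x/p_y = 1/1 = 1.
MRS depends only on x: 2/x = 1 ⇒ x* = 2/1 = 2.
From the budget, 1·y = 8 − 1·2 = 6, so y* = 6.

x* = 2, y* = 6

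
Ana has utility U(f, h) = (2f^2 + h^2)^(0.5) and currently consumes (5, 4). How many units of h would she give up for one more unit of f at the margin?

MRS = 2.5

For CES with ρ = 2, MRS = (2/1)·(h/f)^(-1).
At (5, 4): MRS = 2.5.
So at (5, 4) the consumer would give up 2.5 units of h for one more unit of f.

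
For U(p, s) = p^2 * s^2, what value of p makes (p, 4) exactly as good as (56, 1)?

U(56, 1) = 3136.
Set U(p, 4) = 3136 and solve.
With s = 4: 4^2 = 16, so p^2 = 3136/16 = 196; taking the square root, p = 14.
Check: U(14, 4) = 3136.

p = 14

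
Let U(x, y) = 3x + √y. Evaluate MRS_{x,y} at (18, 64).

MRS = 48

MU_x = 3, MU_y = 1/(2√y).
MRS = 3 ÷ (1/(2√y)).
At (18, 64): MRS = 48.
That is, one extra unit of x is worth 48 units of y at the margin.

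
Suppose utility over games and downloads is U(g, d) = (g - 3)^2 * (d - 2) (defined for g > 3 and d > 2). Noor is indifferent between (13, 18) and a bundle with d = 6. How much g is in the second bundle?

g = 23

U(13, 18) = 1600.
Set U(g, 6) = 1600 and solve.
With d = 6: (6 − 2) = 4, so (g − 3)^2 = 1600/4 = 400.
Taking the square root (with g > 3): g − 3 = 20, so g = 23.
Check: U(23, 6) = 1600.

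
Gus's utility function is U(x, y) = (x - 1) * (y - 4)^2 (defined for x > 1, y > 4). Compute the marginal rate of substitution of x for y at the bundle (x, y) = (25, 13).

MRS = 3/16

MU_x = (y−4)^2, MU_y = 2·(x−1)·(y−4).
MRS = (1/2)·(y−4)/(x−1).
At (25, 13): MRS = 3/16.
The indifference curve has slope −3/16 at this bundle.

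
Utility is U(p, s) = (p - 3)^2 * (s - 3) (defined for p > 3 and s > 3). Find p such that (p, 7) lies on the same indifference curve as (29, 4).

p = 16

U(29, 4) = 676.
Set U(p, 7) = 676 and solve.
With s = 7: (7 − 3) = 4, so (p − 3)^2 = 676/4 = 169.
Taking the square root (with p > 3): p − 3 = 13, so p = 16.
Check: U(16, 7) = 676.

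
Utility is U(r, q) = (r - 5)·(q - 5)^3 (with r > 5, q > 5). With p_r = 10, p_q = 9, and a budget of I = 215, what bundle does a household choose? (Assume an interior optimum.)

r* = 8, q* = 15

MU_r = (q−5)^3, MU_q = 3·(r−5)·(q−5)^2.
MRS = (1/3)·(q−5)/(r−5).
Tangency: set MRS = p_r/p_q = 10/9.
So (1/3)·(q − 5)/(r − 5) = 10/9, i.e. (q − 5) = (10/3)·(r − 5).
Rewrite the budget in excess-of-subsistence terms: 10·(r − 5) + 9·(q − 5) = 215 − 10·5 − 9·5 = 120.
Substituting, 40·(r − 5) = 120, so r − 5 = 3 and r* = 8.
Then q − 5 = (10/3)·3 = 10, so q* = 15.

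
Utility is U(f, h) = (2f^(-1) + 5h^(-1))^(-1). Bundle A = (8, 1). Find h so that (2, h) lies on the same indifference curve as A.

U depends on (f, h) only through S = 2f^(-1) + 5h^(-1), so equal utility means equal S. At (8, 1): S = 5.25.
With f = 2: 2·2^(-1) = 1, so 5h^(-1) = 5.25 − 1 = 4.25, i.e. h^(-1) = 0.85.
Hence h = 1/0.85 = 20/17.
Check: U(2, 20/17) = 0.1905.

h = 20/17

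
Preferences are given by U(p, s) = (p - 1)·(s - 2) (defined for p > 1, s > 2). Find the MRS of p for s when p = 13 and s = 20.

MRS = 1.5

MU_p = (s−2), MU_s = (p−1).
MRS = (s−2)/(p−1).
At (13, 20): MRS = 1.5.
So at (13, 20) the consumer would give up 1.5 units of s for one more unit of p.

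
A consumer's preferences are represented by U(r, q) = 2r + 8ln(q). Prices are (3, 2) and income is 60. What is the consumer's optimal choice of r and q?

r* = 16, q* = 6

MU_r = 2, MU_q = 8/q.
MRS = 2 ÷ (8/q).
Tangency: set MRS = p_r/p_q = 3/2 = 1.5.
MRS depends only on q: 0.25·q = 1.5 ⇒ q* = 1.5/0.25 = 6.
From the budget, 3·r = 60 − 2·6 = 48, so r* = 16.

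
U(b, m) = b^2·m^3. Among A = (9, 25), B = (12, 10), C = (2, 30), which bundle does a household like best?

Bundle A

Evaluate utility at each bundle:
U(A) = 1265625.
U(B) = 144000.
U(C) = 108000.
Highest utility is A, so A ≻ B ≻ C.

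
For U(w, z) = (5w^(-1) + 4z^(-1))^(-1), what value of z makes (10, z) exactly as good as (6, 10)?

U depends on (w, z) only through S = 5w^(-1) + 4z^(-1), so equal utility means equal S. At (6, 10): S = 37/30.
With w = 10: 5·10^(-1) = 0.5, so 4z^(-1) = 37/30 − 0.5 = 11/15, i.e. z^(-1) = 11/60.
Hence z = 1/(11/60) = 60/11.
Check: U(10, 60/11) = 0.8108.

z = 60/11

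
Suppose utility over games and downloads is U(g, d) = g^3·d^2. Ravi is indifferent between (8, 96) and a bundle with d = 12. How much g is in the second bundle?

U(8, 96) = 4718592.
Set U(g, 12) = 4718592 and solve.
With d = 12: 12^2 = 144, so g^3 = 4718592/144 = 32768; taking the cube root, g = 32.
Check: U(32, 12) = 4718592.

g = 32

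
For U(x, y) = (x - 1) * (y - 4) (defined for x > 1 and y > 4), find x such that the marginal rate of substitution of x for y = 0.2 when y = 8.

MU_x = (y−4), MU_y = (x−1).
MRS = (y−4)/(x−1).
Substitute y = 8: MRS = 4/(x − 1). Setting this equal to 0.2 gives x − 1 = 4/0.2 = 20, so x = 21.

x = 21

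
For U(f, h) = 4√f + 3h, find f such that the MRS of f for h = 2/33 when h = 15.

MU_f = 4/(2√f), MU_h = 3.
MRS = 4/(2√f) ÷ 3.
MRS depends only on f: (2/3)/√f = 2/33 ⇒ √f = (2/3)/(2/33) = 11 ⇒ f = 121.

f = 121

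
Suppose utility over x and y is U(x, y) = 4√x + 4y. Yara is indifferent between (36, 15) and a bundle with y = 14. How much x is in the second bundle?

x = 49

U(36, 15) = 84.
Set U(x, 14) = 84 and solve.
With y = 14: 4√x = 84 − 4·14 = 28, so √x = 7 and x = 49.
Check: U(49, 14) = 84.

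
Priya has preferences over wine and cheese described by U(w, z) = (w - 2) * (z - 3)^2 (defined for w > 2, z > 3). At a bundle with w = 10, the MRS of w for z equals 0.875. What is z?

z = 17

MU_w = (z−3)^2, MU_z = 2·(w−2)·(z−3).
MRS = (1/2)·(z−3)/(w−2).
Substitute w = 10: MRS = (z − 3)/16. Setting this equal to 0.875 gives z − 3 = 0.875·16 = 14, so z = 17.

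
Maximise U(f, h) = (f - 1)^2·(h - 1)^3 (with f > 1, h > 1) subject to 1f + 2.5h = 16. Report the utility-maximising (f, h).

MU_f = 2·(f−1)·(h−1)^3, MU_h = 3·(f−1)^2·(h−1)^2.
MRS = (2/3)·(h−1)/(f−1).
Tangency: set MRS = p_f/p_h = 1/2.5 = 0.4.
So (2/3)·(h − 1)/(f − 1) = 0.4, i.e. (h − 1) = 0.6·(f − 1).
Rewrite the budget in excess-of-subsistence terms: 1·(f − 1) + 2.5·(h − 1) = 16 − 1·1 − 2.5·1 = 12.5.
Substituting, 2.5·(f − 1) = 12.5, so f − 1 = 5 and f* = 6.
Then h − 1 = 0.6·5 = 3, so h* = 4.

f* = 6, h* = 4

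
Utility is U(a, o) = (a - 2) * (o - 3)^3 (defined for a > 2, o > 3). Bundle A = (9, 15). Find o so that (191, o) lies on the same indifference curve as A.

o = 7

U(9, 15) = 12096.
Set U(191, o) = 12096 and solve.
With a = 191: (191 − 2) = 189, so (o − 3)^3 = 12096/189 = 64.
Taking the cube root (with o > 3): o − 3 = 4, so o = 7.
Check: U(191, 7) = 12096.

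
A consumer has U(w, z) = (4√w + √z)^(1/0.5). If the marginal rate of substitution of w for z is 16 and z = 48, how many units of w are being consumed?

w = 3

For CES with ρ = 0.5, MRS = (4/1)·√(z/w).
Setting (4/1)·√(48/w) = 16 gives √(48/w) = 4, so 48/w = 16 and w = 3.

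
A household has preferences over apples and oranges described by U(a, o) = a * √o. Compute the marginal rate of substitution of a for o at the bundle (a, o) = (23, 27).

MRS = 54/23

MU_a = √o and MU_o = 0.5·a·o^(-0.5).
MRS = MU_a/MU_o = (2)·o/a.
At (23, 27): MRS = 54/23.
That is, one extra unit of a is worth 54/23 units of o at the margin.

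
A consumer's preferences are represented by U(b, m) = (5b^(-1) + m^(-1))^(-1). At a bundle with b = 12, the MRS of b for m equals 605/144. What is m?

For CES with ρ = -1, MRS = (5/1)·(m/b)^2.
Setting (5/1)·(m/12)^2 = 605/144 gives (m/12)^2 = 121/144, so m/12 = 11/12 and m = 11.

m = 11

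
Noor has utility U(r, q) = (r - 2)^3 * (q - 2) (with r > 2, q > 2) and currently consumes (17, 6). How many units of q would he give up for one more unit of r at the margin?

MU_r = 3·(r−2)^2·(q−2), MU_q = (r−2)^3.
MRS = (3/1)·(q−2)/(r−2).
At (17, 6): MRS = 0.8.
The indifference curve has slope −0.8 at this bundle.

MRS = 0.8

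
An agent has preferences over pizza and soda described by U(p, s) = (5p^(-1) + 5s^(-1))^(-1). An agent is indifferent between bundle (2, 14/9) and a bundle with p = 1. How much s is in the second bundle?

U depends on (p, s) only through S = 5p^(-1) + 5s^(-1), so equal utility means equal S. At (2, 14/9): S = 40/7.
With p = 1: 5·1^(-1) = 5, so 5s^(-1) = 40/7 − 5 = 5/7, i.e. s^(-1) = 1/7.
Hence s = 1/(1/7) = 7.
Check: U(1, 7) = 0.175.

s = 7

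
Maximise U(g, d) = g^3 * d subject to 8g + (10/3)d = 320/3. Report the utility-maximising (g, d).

MU_g = 3·g^2·d and MU_d = g^3.
MRS = MU_g/MU_d = (3/1)·d/g.
Tangency: set MRS = p_g/p_d = 8/(10/3) = 2.4.
So (3/1)·d/g = 2.4, i.e. d = 0.8·g.
Substitute into the budget 8·g + (10/3)·d = 320/3: (32/3)·g = 320/3, so g* = 10.
Then d* = 0.8·10 = 8.

g* = 10, d* = 8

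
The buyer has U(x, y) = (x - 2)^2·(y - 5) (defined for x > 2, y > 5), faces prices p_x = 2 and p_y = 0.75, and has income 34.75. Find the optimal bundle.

x* = 11, y* = 17

MU_x = 2·(x−2)·(y−5), MU_y = (x−2)^2.
MRS = (2/1)·(y−5)/(x−2).
Tangency: set MRS = p_x/p_y = 2/0.75 = 8/3.
So (2/1)·(y − 5)/(x − 2) = 8/3, i.e. (y − 5) = (4/3)·(x − 2).
Rewrite the budget in excess-of-subsistence terms: 2·(x − 2) + 0.75·(y − 5) = 34.75 − 2·2 − 0.75·5 = 27.
Substituting, 3·(x − 2) = 27, so x − 2 = 9 and x* = 11.
Then y − 5 = (4/3)·9 = 12, so y* = 17.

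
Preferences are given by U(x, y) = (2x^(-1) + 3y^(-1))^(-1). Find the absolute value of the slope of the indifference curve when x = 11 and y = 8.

MRS = 128/363

For CES with ρ = -1, MRS = (2/3)·(y/x)^2.
At (11, 8): MRS = 128/363.
That is, one extra unit of x is worth 128/363 units of y at the margin.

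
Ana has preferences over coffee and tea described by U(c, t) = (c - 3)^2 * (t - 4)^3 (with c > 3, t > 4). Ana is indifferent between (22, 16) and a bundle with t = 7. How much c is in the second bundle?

U(22, 16) = 623808.
Set U(c, 7) = 623808 and solve.
With t = 7: (7 − 4)^3 = 27, so (c − 3)^2 = 623808/27 = 23104.
Taking the square root (with c > 3): c − 3 = 152, so c = 155.
Check: U(155, 7) = 623808.

c = 155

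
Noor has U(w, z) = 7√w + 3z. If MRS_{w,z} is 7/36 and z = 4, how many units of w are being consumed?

w = 36

MU_w = 7/(2√w), MU_z = 3.
MRS = 7/(2√w) ÷ 3.
MRS depends only on w: (7/6)/√w = 7/36 ⇒ √w = (7/6)/(7/36) = 6 ⇒ w = 36.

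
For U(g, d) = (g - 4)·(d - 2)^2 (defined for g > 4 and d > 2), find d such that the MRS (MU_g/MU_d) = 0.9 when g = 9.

d = 11

MU_g = (d−2)^2, MU_d = 2·(g−4)·(d−2).
MRS = (1/2)·(d−2)/(g−4).
Substitute g = 9: MRS = (d − 2)/10. Setting this equal to 0.9 gives d − 2 = 0.9·10 = 9, so d = 11.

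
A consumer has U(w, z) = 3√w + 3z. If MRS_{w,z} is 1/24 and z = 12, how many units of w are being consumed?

MU_w = 3/(2√w), MU_z = 3.
MRS = 3/(2√w) ÷ 3.
MRS depends only on w: 0.5/√w = 1/24 ⇒ √w = 0.5/(1/24) = 12 ⇒ w = 144.

w = 144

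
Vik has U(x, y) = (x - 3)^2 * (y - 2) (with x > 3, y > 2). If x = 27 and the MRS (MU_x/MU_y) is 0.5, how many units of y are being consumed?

y = 8

MU_x = 2·(x−3)·(y−2), MU_y = (x−3)^2.
MRS = (2/1)·(y−2)/(x−3).
Substitute x = 27: MRS = (y − 2)/12. Setting this equal to 0.5 gives y − 2 = 0.5·12 = 6, so y = 8.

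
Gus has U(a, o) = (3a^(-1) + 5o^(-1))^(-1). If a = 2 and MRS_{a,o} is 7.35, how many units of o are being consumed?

o = 7

For CES with ρ = -1, MRS = (3/5)·(o/a)^2.
Setting (3/5)·(o/2)^2 = 7.35 gives (o/2)^2 = 12.25, so o/2 = 3.5 and o = 7.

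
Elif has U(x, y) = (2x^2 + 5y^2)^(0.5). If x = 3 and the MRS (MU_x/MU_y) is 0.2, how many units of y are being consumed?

For CES with ρ = 2, MRS = (2/5)·(y/x)^(-1).
Setting (2/5)·(y/3)^(-1) = 0.2 gives (y/3)^(-1) = 0.5, so y/3 = 2 and y = 6.

y = 6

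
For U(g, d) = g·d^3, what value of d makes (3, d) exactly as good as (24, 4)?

d = 8

U(24, 4) = 1536.
Set U(3, d) = 1536 and solve.
With g = 3: d^3 = 1536/3 = 512; taking the cube root, d = 8.
Check: U(3, 8) = 1536.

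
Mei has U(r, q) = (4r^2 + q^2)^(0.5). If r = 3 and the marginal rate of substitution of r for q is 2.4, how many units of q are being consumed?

q = 5

For CES with ρ = 2, MRS = (4/1)·(q/r)^(-1).
Setting (4/1)·(q/3)^(-1) = 2.4 gives (q/3)^(-1) = 0.6, so q/3 = 5/3 and q = 5.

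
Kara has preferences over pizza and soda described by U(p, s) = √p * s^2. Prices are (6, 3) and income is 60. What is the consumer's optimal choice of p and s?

p* = 2, s* = 16

MU_p = 0.5·p^(-0.5)·s^2 and MU_s = 2·√p·s.
MRS = MU_p/MU_s = (0.25)·s/p.
Tangency: set MRS = p_p/p_s = 6/3 = 2.
So (0.25)·s/p = 2, i.e. s = 8·p.
Substitute into the budget 6·p + 3·s = 60: 30·p = 60, so p* = 2.
Then s* = 8·2 = 16.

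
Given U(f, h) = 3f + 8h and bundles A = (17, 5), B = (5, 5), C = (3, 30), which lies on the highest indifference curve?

Evaluate utility at each bundle:
U(A) = 91.
U(B) = 55.
U(C) = 249.
Highest utility is C, so C ≻ A ≻ B.

Bundle C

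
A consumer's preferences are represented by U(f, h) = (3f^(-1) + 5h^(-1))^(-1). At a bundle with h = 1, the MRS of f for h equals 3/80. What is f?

f = 4

For CES with ρ = -1, MRS = (3/5)·(h/f)^2.
Setting (3/5)·(1/f)^2 = 3/80 gives (1/f)^2 = 1/16, so 1/f = 0.25 and f = 4.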